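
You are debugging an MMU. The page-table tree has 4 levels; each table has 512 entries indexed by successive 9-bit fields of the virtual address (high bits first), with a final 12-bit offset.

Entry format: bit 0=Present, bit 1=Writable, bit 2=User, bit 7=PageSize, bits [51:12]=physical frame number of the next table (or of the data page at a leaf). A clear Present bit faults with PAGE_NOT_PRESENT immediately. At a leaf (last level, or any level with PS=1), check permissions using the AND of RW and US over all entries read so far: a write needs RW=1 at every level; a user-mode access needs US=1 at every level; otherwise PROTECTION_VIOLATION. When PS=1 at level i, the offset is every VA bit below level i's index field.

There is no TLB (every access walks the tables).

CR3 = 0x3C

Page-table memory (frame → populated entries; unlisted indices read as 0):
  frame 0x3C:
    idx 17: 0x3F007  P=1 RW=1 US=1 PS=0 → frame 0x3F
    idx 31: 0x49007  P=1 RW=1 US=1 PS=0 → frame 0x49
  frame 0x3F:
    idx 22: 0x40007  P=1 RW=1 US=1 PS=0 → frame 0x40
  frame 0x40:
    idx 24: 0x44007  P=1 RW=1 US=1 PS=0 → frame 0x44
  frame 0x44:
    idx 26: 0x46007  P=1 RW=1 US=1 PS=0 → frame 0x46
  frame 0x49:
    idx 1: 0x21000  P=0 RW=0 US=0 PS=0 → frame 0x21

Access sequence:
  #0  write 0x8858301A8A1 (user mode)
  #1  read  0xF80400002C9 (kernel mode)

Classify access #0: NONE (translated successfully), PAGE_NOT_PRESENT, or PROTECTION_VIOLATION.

Per-access translation:
#0 VA=0x8858301A8A1 (w,user):
  lvl0: tbl 0x3C, slot 17 ⇒ 0x3F007 (P1/RW1/US1/PS0)
  lvl1: tbl 0x3F, slot 22 ⇒ 0x40007 (P1/RW1/US1/PS0)
  lvl2: tbl 0x40, slot 24 ⇒ 0x44007 (P1/RW1/US1/PS0)
  lvl3: tbl 0x44, slot 26 ⇒ 0x46007 (P1/RW1/US1/PS0)
  ⇒ phys 0x468A1  [4 reads]
#1 VA=0xF80400002C9 (r,kernel):
  lvl0: tbl 0x3C, slot 31 ⇒ 0x49007 (P1/RW1/US1/PS0)
  lvl1: tbl 0x49, slot 1 ⇒ 0x21000 (P0/RW0/US0/PS0)
  ✗ PAGE_NOT_PRESENT  [2 reads]

Access #0 fault: NONE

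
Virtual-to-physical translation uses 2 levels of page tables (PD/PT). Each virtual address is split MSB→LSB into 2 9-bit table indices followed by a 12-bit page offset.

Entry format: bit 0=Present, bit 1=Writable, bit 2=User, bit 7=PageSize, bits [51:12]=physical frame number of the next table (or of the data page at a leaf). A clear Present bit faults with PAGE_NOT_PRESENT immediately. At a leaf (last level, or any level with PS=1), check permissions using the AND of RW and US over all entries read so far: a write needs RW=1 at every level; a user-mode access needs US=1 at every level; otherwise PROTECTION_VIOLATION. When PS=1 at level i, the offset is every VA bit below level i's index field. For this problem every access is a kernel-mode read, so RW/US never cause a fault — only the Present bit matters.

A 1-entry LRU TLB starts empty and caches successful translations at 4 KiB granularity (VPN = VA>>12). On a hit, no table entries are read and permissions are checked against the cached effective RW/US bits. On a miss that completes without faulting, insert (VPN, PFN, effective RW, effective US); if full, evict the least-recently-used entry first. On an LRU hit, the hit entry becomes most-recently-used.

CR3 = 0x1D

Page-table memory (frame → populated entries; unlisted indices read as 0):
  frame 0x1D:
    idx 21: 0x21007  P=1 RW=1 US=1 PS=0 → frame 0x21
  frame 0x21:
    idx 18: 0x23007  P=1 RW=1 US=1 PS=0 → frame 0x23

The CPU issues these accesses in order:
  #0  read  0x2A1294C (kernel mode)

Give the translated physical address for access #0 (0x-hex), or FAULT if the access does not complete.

Trace:
#0 VA=0x2A1294C (r,kernel):
  [0] read 0x1D idx=21: raw=0x21007 flags P=1 W=1 U=1 S=0
  [1] read 0x21 idx=18: raw=0x23007 flags P=1 W=1 U=1 S=0
  ✓ 0x2394C  — 2 lookups

Access #0 PA: 0x2394C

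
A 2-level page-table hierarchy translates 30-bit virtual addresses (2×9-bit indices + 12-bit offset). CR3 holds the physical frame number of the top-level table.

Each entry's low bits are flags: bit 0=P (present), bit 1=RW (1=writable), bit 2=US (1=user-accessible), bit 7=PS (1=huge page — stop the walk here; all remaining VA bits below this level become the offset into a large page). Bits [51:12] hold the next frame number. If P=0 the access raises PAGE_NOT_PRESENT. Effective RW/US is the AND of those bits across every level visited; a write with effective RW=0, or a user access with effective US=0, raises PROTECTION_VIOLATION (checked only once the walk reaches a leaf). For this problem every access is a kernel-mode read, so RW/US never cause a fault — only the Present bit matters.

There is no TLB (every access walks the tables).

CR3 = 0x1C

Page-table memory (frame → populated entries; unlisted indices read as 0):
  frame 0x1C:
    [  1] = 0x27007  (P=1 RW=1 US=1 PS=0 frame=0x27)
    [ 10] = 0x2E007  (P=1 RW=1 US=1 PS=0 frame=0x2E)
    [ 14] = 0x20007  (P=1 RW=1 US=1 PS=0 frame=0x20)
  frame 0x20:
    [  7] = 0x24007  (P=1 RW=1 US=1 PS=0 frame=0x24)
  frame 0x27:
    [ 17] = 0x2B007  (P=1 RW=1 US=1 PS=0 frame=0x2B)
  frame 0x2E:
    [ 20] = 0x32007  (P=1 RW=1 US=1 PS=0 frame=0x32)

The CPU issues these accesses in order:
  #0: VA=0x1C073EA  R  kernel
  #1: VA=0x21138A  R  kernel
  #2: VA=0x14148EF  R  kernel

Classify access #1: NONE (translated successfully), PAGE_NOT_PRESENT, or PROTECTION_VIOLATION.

Walk each access:
#0 VA=0x1C073EA (r,kernel):
  [0] read 0x1C idx=14: raw=0x20007 flags P=1 W=1 U=1 S=0
  [1] read 0x20 idx=7: raw=0x24007 flags P=1 W=1 U=1 S=0
  ✓ 0x243EA  — 2 lookups
#1 VA=0x21138A (r,kernel):
  [0] read 0x1C idx=1: raw=0x27007 flags P=1 W=1 U=1 S=0
  [1] read 0x27 idx=17: raw=0x2B007 flags P=1 W=1 U=1 S=0
  ✓ 0x2B38A  — 2 lookups
#2 VA=0x14148EF (r,kernel):
  [0] read 0x1C idx=10: raw=0x2E007 flags P=1 W=1 U=1 S=0
  [1] read 0x2E idx=20: raw=0x32007 flags P=1 W=1 U=1 S=0
  ✓ 0x328EF  — 2 lookups

Access #1 fault: NONE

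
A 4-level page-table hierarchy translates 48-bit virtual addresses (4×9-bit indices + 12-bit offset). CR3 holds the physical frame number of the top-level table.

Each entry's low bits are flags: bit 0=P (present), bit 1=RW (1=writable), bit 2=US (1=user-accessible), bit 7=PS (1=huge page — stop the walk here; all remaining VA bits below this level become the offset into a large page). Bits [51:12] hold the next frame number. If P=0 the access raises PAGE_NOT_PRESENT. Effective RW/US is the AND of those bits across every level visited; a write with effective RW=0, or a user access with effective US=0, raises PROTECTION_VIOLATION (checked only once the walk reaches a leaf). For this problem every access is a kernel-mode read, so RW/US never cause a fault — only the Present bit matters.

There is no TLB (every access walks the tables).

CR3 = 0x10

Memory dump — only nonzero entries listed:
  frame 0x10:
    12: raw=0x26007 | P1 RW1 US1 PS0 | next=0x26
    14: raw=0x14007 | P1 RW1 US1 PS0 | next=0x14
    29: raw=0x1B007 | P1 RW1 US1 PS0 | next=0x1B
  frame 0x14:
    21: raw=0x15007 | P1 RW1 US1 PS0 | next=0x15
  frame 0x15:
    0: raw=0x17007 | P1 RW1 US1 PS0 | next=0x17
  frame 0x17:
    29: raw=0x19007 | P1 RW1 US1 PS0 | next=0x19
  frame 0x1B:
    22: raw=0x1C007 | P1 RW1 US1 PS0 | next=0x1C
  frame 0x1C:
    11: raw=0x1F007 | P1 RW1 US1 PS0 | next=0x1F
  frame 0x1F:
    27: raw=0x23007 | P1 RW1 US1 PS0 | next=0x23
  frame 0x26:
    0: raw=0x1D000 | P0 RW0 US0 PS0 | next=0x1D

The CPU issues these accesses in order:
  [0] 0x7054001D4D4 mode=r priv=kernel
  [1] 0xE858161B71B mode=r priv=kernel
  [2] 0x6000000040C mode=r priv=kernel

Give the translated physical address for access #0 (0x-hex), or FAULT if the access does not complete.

Trace:
#0 VA=0x7054001D4D4 (r,kernel):
  [0] read 0x10 idx=14: raw=0x14007 flags P=1 W=1 U=1 S=0
  [1] read 0x14 idx=21: raw=0x15007 flags P=1 W=1 U=1 S=0
  [2] read 0x15 idx=0: raw=0x17007 flags P=1 W=1 U=1 S=0
  [3] read 0x17 idx=29: raw=0x19007 flags P=1 W=1 U=1 S=0
  → PA=0x194D4  (4 entries read)
#1 VA=0xE858161B71B (r,kernel):
  [0] read 0x10 idx=29: raw=0x1B007 flags P=1 W=1 U=1 S=0
  [1] read 0x1B idx=22: raw=0x1C007 flags P=1 W=1 U=1 S=0
  [2] read 0x1C idx=11: raw=0x1F007 flags P=1 W=1 U=1 S=0
  [3] read 0x1F idx=27: raw=0x23007 flags P=1 W=1 U=1 S=0
  → PA=0x2371B  (4 entries read)
#2 VA=0x6000000040C (r,kernel):
  [0] read 0x10 idx=12: raw=0x26007 flags P=1 W=1 U=1 S=0
  [1] read 0x26 idx=0: raw=0x1D000 flags P=0 W=0 U=0 S=0
  → PAGE_NOT_PRESENT  (2 entries read)

Access #0 PA: 0x194D4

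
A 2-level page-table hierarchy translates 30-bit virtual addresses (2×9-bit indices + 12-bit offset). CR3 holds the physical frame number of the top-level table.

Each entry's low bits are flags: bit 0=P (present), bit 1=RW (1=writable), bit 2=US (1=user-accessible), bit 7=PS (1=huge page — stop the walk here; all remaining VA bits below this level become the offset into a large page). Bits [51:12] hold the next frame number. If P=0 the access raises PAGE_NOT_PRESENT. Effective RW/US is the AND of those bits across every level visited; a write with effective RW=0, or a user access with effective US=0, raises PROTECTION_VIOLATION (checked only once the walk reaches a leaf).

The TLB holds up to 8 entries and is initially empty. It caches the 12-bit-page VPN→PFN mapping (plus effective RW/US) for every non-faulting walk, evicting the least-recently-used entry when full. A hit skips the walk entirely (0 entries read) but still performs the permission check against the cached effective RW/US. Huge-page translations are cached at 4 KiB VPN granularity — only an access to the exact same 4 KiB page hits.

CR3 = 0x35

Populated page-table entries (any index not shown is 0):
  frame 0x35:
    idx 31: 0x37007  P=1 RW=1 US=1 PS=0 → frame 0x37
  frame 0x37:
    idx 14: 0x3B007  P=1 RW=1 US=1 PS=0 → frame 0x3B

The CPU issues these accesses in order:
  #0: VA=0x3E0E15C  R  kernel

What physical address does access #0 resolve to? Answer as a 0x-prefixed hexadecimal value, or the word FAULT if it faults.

Walk each access:
#0 VA=0x3E0E15C (r,kernel):
  L0: frame=0x35 idx=31 entry=0x37007 [P=1 RW=1 US=1 PS=0]
  L1: frame=0x37 idx=14 entry=0x3B007 [P=1 RW=1 US=1 PS=0]
  ⇒ phys 0x3B15C  [2 reads]

Access #0 PA: 0x3B15C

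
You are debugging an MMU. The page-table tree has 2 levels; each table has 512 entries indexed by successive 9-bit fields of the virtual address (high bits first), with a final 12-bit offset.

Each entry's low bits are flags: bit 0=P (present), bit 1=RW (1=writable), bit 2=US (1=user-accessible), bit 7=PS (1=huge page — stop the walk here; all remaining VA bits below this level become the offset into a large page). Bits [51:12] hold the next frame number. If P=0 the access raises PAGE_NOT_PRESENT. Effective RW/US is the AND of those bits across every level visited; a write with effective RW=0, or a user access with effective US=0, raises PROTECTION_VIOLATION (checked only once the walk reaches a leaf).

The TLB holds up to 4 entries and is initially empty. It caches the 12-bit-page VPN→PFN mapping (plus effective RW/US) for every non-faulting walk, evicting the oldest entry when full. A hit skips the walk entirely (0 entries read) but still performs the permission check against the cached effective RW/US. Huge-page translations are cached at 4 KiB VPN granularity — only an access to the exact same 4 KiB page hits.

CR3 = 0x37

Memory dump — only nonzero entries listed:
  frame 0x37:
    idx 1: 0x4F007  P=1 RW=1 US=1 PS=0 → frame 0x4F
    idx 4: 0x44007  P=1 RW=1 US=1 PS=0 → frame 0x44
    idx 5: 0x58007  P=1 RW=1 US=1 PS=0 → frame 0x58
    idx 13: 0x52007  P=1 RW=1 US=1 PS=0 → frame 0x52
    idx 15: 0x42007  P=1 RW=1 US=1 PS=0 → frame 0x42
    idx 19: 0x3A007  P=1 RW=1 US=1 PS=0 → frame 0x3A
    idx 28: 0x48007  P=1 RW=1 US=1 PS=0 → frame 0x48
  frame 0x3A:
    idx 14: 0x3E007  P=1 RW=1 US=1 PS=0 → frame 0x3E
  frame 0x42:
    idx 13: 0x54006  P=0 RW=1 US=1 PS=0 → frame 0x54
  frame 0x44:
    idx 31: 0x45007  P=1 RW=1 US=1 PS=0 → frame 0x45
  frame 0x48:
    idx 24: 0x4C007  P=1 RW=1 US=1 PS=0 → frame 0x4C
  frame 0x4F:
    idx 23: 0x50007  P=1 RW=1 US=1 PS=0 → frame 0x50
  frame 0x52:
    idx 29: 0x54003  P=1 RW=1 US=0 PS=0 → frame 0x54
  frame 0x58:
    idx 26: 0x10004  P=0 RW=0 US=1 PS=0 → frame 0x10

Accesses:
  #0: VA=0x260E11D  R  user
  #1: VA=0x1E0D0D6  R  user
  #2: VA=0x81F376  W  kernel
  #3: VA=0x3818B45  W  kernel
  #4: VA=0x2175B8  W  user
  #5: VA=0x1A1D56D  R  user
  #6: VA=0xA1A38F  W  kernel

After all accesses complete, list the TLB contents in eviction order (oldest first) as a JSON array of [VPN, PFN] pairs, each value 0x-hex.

Walk each access:
#0 VA=0x260E11D (r,user):
  L0: frame=0x37 idx=19 entry=0x3A007 [P=1 RW=1 US=1 PS=0]
  L1: frame=0x3A idx=14 entry=0x3E007 [P=1 RW=1 US=1 PS=0]
  → PA=0x3E11D  (2 entries read)
#1 VA=0x1E0D0D6 (r,user):
  L0: frame=0x37 idx=15 entry=0x42007 [P=1 RW=1 US=1 PS=0]
  L1: frame=0x42 idx=13 entry=0x54006 [P=0 RW=1 US=1 PS=0]
  ⇒ fault: PAGE_NOT_PRESENT  — 2 lookups
#2 VA=0x81F376 (w,kernel):
  L0: frame=0x37 idx=4 entry=0x44007 [P=1 RW=1 US=1 PS=0]
  L1: frame=0x44 idx=31 entry=0x45007 [P=1 RW=1 US=1 PS=0]
  → PA=0x45376  (2 entries read)
#3 VA=0x3818B45 (w,kernel):
  L0: frame=0x37 idx=28 entry=0x48007 [P=1 RW=1 US=1 PS=0]
  L1: frame=0x48 idx=24 entry=0x4C007 [P=1 RW=1 US=1 PS=0]
  → PA=0x4CB45  (2 entries read)
#4 VA=0x2175B8 (w,user):
  L0: frame=0x37 idx=1 entry=0x4F007 [P=1 RW=1 US=1 PS=0]
  L1: frame=0x4F idx=23 entry=0x50007 [P=1 RW=1 US=1 PS=0]
  → PA=0x505B8  (2 entries read)
#5 VA=0x1A1D56D (r,user):
  L0: frame=0x37 idx=13 entry=0x52007 [P=1 RW=1 US=1 PS=0]
  L1: frame=0x52 idx=29 entry=0x54003 [P=1 RW=1 US=0 PS=0]
  ⇒ fault: PROTECTION_VIOLATION  — 2 lookups
#6 VA=0xA1A38F (w,kernel):
  L0: frame=0x37 idx=5 entry=0x58007 [P=1 RW=1 US=1 PS=0]
  L1: frame=0x58 idx=26 entry=0x10004 [P=0 RW=0 US=1 PS=0]
  ⇒ fault: PAGE_NOT_PRESENT  — 2 lookups

TLB: [["0x260E", "0x3E"], ["0x81F", "0x45"], ["0x3818", "0x4C"], ["0x217", "0x50"]]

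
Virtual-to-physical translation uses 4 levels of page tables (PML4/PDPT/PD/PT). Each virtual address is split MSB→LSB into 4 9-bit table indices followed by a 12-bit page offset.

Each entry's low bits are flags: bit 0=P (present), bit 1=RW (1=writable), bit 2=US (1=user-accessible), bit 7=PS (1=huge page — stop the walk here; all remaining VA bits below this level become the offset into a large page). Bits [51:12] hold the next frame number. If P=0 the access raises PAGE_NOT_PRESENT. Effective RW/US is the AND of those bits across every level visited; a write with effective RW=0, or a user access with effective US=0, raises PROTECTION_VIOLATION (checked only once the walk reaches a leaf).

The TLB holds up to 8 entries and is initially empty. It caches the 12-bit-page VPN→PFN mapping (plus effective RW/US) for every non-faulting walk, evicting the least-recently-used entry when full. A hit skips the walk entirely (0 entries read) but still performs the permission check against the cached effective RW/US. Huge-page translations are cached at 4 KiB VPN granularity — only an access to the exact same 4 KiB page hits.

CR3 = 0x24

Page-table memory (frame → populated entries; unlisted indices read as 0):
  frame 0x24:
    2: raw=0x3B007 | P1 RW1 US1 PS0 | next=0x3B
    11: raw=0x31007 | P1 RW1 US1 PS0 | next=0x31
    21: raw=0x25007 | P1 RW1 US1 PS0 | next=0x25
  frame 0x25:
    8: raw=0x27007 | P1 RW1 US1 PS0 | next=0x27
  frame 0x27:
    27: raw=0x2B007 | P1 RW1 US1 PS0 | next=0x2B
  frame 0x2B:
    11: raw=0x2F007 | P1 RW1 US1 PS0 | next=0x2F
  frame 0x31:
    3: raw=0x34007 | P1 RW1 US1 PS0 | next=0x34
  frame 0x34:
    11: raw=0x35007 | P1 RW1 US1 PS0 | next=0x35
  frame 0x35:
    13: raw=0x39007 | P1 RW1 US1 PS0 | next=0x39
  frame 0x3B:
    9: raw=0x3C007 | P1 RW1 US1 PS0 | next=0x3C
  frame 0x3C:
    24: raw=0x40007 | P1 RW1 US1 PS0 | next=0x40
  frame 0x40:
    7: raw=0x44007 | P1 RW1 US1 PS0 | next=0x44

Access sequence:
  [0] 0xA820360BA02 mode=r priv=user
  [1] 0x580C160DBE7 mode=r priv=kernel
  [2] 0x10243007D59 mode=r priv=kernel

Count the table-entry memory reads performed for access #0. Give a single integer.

Trace:
#0 VA=0xA820360BA02 (r,user):
  L0 @0x24[21] → 0x25007  P=1,RW=1,US=1,PS=0
  L1 @0x25[8] → 0x27007  P=1,RW=1,US=1,PS=0
  L2 @0x27[27] → 0x2B007  P=1,RW=1,US=1,PS=0
  L3 @0x2B[11] → 0x2F007  P=1,RW=1,US=1,PS=0
  ✓ 0x2FA02  — 4 lookups
#1 VA=0x580C160DBE7 (r,kernel):
  L0 @0x24[11] → 0x31007  P=1,RW=1,US=1,PS=0
  L1 @0x31[3] → 0x34007  P=1,RW=1,US=1,PS=0
  L2 @0x34[11] → 0x35007  P=1,RW=1,US=1,PS=0
  L3 @0x35[13] → 0x39007  P=1,RW=1,US=1,PS=0
  ✓ 0x39BE7  — 4 lookups
#2 VA=0x10243007D59 (r,kernel):
  L0 @0x24[2] → 0x3B007  P=1,RW=1,US=1,PS=0
  L1 @0x3B[9] → 0x3C007  P=1,RW=1,US=1,PS=0
  L2 @0x3C[24] → 0x40007  P=1,RW=1,US=1,PS=0
  L3 @0x40[7] → 0x44007  P=1,RW=1,US=1,PS=0
  ✓ 0x44D59  — 4 lookups

Entries read for #0: 4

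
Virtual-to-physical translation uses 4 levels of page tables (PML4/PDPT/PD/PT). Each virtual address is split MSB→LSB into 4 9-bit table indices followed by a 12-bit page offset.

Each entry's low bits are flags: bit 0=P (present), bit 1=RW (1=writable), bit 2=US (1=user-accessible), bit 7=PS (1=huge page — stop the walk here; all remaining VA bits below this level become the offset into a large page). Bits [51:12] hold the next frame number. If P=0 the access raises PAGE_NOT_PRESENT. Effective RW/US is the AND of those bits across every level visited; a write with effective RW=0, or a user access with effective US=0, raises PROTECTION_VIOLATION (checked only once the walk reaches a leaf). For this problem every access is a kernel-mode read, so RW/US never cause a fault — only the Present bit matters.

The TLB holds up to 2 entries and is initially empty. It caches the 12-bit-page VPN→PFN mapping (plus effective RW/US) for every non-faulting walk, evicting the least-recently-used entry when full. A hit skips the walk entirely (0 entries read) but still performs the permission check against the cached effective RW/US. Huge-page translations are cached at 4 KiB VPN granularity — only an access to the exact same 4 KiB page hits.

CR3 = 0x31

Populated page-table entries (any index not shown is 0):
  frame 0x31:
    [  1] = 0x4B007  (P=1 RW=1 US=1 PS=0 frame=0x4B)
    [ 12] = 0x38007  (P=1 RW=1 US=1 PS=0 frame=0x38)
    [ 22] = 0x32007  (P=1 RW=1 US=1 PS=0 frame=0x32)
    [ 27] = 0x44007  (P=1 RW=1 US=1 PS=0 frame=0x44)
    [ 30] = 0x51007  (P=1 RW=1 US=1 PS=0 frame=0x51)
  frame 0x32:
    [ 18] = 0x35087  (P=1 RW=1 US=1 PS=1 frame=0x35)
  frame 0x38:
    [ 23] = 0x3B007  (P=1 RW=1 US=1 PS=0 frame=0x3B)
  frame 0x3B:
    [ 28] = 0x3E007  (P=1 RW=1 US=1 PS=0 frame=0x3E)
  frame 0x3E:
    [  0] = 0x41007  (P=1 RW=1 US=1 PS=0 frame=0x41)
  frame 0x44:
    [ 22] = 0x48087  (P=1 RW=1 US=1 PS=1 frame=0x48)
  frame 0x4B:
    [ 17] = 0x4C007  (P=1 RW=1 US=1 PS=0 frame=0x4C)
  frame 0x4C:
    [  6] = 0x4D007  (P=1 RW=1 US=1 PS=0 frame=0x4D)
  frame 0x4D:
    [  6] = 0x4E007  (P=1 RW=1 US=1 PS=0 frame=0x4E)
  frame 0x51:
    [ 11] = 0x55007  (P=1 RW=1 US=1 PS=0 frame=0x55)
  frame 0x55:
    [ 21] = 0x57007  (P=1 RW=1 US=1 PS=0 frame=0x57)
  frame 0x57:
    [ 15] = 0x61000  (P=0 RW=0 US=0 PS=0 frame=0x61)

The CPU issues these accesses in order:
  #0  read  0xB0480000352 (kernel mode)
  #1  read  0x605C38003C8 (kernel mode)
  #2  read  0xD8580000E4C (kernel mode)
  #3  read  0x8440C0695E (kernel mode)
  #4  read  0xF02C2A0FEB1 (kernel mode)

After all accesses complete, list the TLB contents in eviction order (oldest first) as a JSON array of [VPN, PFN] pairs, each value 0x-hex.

Per-access translation:
#0 VA=0xB0480000352 (r,kernel):
  L0 @0x31[22] → 0x32007  P=1,RW=1,US=1,PS=0
  L1 @0x32[18] → 0x35087  P=1,RW=1,US=1,PS=1
  ✓ 0x35352 (huge @L1)  — 2 lookups
#1 VA=0x605C38003C8 (r,kernel):
  L0 @0x31[12] → 0x38007  P=1,RW=1,US=1,PS=0
  L1 @0x38[23] → 0x3B007  P=1,RW=1,US=1,PS=0
  L2 @0x3B[28] → 0x3E007  P=1,RW=1,US=1,PS=0
  L3 @0x3E[0] → 0x41007  P=1,RW=1,US=1,PS=0
  ✓ 0x413C8  — 4 lookups
#2 VA=0xD8580000E4C (r,kernel):
  L0 @0x31[27] → 0x44007  P=1,RW=1,US=1,PS=0
  L1 @0x44[22] → 0x48087  P=1,RW=1,US=1,PS=1
  ✓ 0x48E4C (huge @L1)  — 2 lookups
#3 VA=0x8440C0695E (r,kernel):
  L0 @0x31[1] → 0x4B007  P=1,RW=1,US=1,PS=0
  L1 @0x4B[17] → 0x4C007  P=1,RW=1,US=1,PS=0
  L2 @0x4C[6] → 0x4D007  P=1,RW=1,US=1,PS=0
  L3 @0x4D[6] → 0x4E007  P=1,RW=1,US=1,PS=0
  ✓ 0x4E95E  — 4 lookups
#4 VA=0xF02C2A0FEB1 (r,kernel):
  L0 @0x31[30] → 0x51007  P=1,RW=1,US=1,PS=0
  L1 @0x51[11] → 0x55007  P=1,RW=1,US=1,PS=0
  L2 @0x55[21] → 0x57007  P=1,RW=1,US=1,PS=0
  L3 @0x57[15] → 0x61000  P=0,RW=0,US=0,PS=0
  ⇒ fault: PAGE_NOT_PRESENT  — 4 lookups

TLB: [["0xD8580000", "0x48"], ["0x8440C06", "0x4E"]]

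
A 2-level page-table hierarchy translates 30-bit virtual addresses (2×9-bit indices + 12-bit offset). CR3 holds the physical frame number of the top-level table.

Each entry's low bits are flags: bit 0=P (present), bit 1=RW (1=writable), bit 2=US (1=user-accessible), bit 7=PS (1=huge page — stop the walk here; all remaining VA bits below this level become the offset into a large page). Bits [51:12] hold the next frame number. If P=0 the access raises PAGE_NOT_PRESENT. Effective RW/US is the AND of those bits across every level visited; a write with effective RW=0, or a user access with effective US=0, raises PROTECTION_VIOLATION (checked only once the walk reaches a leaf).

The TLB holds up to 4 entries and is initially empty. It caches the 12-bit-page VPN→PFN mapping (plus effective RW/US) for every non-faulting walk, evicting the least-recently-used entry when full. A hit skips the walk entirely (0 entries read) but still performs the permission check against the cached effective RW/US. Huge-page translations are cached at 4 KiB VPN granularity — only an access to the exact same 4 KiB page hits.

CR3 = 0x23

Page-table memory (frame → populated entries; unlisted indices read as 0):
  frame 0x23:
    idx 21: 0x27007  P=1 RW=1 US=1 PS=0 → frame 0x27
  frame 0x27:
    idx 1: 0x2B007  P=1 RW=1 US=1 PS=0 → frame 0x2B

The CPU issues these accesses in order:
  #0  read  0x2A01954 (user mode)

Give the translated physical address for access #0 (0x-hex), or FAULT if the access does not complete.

Per-access translation:
#0 VA=0x2A01954 (r,user):
  L0: frame=0x23 idx=21 entry=0x27007 [P=1 RW=1 US=1 PS=0]
  L1: frame=0x27 idx=1 entry=0x2B007 [P=1 RW=1 US=1 PS=0]
  ⇒ phys 0x2B954  [2 reads]

Access #0 PA: 0x2B954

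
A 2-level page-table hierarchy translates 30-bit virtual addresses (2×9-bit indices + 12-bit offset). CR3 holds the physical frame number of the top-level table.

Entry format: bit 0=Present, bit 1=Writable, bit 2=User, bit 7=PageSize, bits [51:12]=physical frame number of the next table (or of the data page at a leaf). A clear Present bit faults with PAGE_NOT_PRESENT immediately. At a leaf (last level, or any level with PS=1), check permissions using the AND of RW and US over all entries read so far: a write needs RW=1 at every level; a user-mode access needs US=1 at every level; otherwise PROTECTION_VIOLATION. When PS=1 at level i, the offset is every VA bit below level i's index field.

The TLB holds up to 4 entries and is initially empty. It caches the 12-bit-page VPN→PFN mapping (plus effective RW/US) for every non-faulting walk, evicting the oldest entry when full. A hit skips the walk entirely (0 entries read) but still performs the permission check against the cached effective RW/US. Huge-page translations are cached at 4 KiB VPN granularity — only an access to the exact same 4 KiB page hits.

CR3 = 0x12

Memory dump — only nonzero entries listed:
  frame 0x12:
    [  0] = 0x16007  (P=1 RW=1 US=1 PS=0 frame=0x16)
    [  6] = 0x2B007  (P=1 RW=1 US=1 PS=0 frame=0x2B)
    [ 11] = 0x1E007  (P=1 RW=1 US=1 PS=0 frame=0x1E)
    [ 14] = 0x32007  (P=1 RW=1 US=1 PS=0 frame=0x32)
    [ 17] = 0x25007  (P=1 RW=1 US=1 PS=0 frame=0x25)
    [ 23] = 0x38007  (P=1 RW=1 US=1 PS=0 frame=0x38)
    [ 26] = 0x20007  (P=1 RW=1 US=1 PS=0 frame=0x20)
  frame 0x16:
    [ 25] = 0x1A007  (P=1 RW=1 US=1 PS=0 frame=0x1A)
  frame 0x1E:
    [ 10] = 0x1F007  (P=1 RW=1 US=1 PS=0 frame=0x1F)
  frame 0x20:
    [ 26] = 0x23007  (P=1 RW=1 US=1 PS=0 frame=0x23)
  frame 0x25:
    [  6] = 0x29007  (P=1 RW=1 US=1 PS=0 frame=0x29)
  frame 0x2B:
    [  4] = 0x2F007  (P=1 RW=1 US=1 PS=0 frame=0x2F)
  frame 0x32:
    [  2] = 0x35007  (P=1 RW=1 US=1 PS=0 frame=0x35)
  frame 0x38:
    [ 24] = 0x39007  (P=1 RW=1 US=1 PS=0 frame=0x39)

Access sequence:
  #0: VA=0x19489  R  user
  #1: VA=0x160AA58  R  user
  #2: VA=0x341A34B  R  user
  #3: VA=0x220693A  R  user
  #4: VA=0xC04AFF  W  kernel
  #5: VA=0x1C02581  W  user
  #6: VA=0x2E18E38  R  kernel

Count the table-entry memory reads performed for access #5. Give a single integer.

Per-access translation:
#0 VA=0x19489 (r,user):
  L0 @0x12[0] → 0x16007  P=1,RW=1,US=1,PS=0
  L1 @0x16[25] → 0x1A007  P=1,RW=1,US=1,PS=0
  → PA=0x1A489  (2 entries read)
#1 VA=0x160AA58 (r,user):
  L0 @0x12[11] → 0x1E007  P=1,RW=1,US=1,PS=0
  L1 @0x1E[10] → 0x1F007  P=1,RW=1,US=1,PS=0
  → PA=0x1FA58  (2 entries read)
#2 VA=0x341A34B (r,user):
  L0 @0x12[26] → 0x20007  P=1,RW=1,US=1,PS=0
  L1 @0x20[26] → 0x23007  P=1,RW=1,US=1,PS=0
  → PA=0x2334B  (2 entries read)
#3 VA=0x220693A (r,user):
  L0 @0x12[17] → 0x25007  P=1,RW=1,US=1,PS=0
  L1 @0x25[6] → 0x29007  P=1,RW=1,US=1,PS=0
  → PA=0x2993A  (2 entries read)
#4 VA=0xC04AFF (w,kernel):
  L0 @0x12[6] → 0x2B007  P=1,RW=1,US=1,PS=0
  L1 @0x2B[4] → 0x2F007  P=1,RW=1,US=1,PS=0
  → PA=0x2FAFF  (2 entries read)
#5 VA=0x1C02581 (w,user):
  L0 @0x12[14] → 0x32007  P=1,RW=1,US=1,PS=0
  L1 @0x32[2] → 0x35007  P=1,RW=1,US=1,PS=0
  → PA=0x35581  (2 entries read)
#6 VA=0x2E18E38 (r,kernel):
  L0 @0x12[23] → 0x38007  P=1,RW=1,US=1,PS=0
  L1 @0x38[24] → 0x39007  P=1,RW=1,US=1,PS=0
  → PA=0x39E38  (2 entries read)

Entries read for #5: 2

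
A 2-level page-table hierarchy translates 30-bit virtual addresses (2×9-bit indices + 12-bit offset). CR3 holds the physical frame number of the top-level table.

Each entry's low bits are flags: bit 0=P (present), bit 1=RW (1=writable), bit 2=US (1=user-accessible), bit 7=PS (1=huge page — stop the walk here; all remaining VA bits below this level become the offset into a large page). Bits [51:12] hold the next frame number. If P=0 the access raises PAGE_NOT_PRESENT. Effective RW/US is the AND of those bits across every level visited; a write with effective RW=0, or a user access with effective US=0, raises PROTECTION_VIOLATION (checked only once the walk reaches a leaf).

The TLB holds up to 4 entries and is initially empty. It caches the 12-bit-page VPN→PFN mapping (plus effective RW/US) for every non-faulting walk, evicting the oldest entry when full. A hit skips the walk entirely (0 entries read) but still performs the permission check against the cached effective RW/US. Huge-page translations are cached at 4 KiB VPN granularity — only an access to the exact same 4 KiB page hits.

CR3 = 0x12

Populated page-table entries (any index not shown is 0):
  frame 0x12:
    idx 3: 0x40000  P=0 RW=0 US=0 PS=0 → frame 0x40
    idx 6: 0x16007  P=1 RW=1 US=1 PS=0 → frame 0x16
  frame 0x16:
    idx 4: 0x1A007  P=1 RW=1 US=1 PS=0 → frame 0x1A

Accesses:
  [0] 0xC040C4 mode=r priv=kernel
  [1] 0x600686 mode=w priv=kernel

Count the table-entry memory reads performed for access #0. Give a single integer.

Per-access translation:
#0 VA=0xC040C4 (r,kernel):
  L0: frame=0x12 idx=6 entry=0x16007 [P=1 RW=1 US=1 PS=0]
  L1: frame=0x16 idx=4 entry=0x1A007 [P=1 RW=1 US=1 PS=0]
  → PA=0x1A0C4  (2 entries read)
#1 VA=0x600686 (w,kernel):
  L0: frame=0x12 idx=3 entry=0x40000 [P=0 RW=0 US=0 PS=0]
  ⇒ fault: PAGE_NOT_PRESENT  — 1 lookups

Entries read for #0: 2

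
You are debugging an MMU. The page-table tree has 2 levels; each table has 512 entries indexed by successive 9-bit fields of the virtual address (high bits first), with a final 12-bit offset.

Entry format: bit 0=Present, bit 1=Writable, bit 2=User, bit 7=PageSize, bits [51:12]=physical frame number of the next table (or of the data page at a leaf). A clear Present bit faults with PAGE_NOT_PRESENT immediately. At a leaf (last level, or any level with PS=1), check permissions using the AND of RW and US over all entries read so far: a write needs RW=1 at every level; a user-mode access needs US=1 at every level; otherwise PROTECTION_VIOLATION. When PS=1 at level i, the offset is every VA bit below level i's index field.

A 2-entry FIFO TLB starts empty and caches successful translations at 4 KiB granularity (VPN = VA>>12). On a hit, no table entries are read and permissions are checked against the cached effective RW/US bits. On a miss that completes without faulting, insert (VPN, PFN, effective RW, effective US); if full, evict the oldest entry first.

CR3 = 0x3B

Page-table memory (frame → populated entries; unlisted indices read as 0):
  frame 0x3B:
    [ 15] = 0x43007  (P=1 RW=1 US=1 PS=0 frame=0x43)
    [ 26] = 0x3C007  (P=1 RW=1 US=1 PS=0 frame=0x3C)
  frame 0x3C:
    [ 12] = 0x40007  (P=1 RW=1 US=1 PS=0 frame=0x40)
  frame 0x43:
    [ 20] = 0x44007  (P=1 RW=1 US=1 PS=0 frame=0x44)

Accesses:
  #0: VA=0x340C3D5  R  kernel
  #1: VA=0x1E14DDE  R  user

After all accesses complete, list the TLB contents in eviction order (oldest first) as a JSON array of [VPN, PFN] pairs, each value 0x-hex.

Trace:
#0 VA=0x340C3D5 (r,kernel):
  L0: frame=0x3B idx=26 entry=0x3C007 [P=1 RW=1 US=1 PS=0]
  L1: frame=0x3C idx=12 entry=0x40007 [P=1 RW=1 US=1 PS=0]
  → PA=0x403D5  (2 entries read)
#1 VA=0x1E14DDE (r,user):
  L0: frame=0x3B idx=15 entry=0x43007 [P=1 RW=1 US=1 PS=0]
  L1: frame=0x43 idx=20 entry=0x44007 [P=1 RW=1 US=1 PS=0]
  → PA=0x44DDE  (2 entries read)

TLB: [["0x340C", "0x40"], ["0x1E14", "0x44"]]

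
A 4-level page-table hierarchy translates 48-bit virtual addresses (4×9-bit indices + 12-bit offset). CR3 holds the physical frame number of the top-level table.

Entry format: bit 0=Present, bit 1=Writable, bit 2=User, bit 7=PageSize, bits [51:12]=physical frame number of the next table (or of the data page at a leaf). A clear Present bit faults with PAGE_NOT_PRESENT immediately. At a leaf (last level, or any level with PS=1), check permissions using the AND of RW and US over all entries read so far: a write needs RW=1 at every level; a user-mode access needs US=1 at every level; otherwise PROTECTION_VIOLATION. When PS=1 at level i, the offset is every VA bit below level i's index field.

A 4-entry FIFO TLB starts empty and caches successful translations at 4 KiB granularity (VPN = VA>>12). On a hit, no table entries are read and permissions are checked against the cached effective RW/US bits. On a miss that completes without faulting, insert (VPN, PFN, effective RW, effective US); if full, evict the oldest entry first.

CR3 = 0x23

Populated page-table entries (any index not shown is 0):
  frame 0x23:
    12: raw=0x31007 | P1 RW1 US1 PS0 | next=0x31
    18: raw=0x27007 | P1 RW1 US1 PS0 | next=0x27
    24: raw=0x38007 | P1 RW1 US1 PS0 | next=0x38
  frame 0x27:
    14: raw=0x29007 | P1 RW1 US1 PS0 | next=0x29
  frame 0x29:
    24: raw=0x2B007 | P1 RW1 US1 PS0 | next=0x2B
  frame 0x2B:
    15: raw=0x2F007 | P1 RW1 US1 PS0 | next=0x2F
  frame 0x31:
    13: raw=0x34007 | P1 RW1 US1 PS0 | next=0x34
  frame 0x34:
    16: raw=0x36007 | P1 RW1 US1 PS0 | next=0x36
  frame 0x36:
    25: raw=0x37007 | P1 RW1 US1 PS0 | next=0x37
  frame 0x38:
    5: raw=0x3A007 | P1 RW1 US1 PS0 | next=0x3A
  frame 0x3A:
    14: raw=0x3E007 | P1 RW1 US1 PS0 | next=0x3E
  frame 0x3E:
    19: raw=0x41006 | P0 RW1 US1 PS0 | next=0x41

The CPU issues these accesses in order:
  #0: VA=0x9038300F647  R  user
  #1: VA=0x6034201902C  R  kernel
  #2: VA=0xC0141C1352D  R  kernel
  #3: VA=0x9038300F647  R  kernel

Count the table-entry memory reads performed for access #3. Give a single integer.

Per-access translation:
#0 VA=0x9038300F647 (r,user):
  L0: frame=0x23 idx=18 entry=0x27007 [P=1 RW=1 US=1 PS=0]
  L1: frame=0x27 idx=14 entry=0x29007 [P=1 RW=1 US=1 PS=0]
  L2: frame=0x29 idx=24 entry=0x2B007 [P=1 RW=1 US=1 PS=0]
  L3: frame=0x2B idx=15 entry=0x2F007 [P=1 RW=1 US=1 PS=0]
  ⇒ phys 0x2F647  [4 reads]
#1 VA=0x6034201902C (r,kernel):
  L0: frame=0x23 idx=12 entry=0x31007 [P=1 RW=1 US=1 PS=0]
  L1: frame=0x31 idx=13 entry=0x34007 [P=1 RW=1 US=1 PS=0]
  L2: frame=0x34 idx=16 entry=0x36007 [P=1 RW=1 US=1 PS=0]
  L3: frame=0x36 idx=25 entry=0x37007 [P=1 RW=1 US=1 PS=0]
  ⇒ phys 0x3702C  [4 reads]
#2 VA=0xC0141C1352D (r,kernel):
  L0: frame=0x23 idx=24 entry=0x38007 [P=1 RW=1 US=1 PS=0]
  L1: frame=0x38 idx=5 entry=0x3A007 [P=1 RW=1 US=1 PS=0]
  L2: frame=0x3A idx=14 entry=0x3E007 [P=1 RW=1 US=1 PS=0]
  L3: frame=0x3E idx=19 entry=0x41006 [P=0 RW=1 US=1 PS=0]
  ⇒ fault: PAGE_NOT_PRESENT  — 4 lookups
#3 VA=0x9038300F647 (r,kernel):
  TLB hit vpn=0x9038300F → PA=0x2F647

Entries read for #3: 0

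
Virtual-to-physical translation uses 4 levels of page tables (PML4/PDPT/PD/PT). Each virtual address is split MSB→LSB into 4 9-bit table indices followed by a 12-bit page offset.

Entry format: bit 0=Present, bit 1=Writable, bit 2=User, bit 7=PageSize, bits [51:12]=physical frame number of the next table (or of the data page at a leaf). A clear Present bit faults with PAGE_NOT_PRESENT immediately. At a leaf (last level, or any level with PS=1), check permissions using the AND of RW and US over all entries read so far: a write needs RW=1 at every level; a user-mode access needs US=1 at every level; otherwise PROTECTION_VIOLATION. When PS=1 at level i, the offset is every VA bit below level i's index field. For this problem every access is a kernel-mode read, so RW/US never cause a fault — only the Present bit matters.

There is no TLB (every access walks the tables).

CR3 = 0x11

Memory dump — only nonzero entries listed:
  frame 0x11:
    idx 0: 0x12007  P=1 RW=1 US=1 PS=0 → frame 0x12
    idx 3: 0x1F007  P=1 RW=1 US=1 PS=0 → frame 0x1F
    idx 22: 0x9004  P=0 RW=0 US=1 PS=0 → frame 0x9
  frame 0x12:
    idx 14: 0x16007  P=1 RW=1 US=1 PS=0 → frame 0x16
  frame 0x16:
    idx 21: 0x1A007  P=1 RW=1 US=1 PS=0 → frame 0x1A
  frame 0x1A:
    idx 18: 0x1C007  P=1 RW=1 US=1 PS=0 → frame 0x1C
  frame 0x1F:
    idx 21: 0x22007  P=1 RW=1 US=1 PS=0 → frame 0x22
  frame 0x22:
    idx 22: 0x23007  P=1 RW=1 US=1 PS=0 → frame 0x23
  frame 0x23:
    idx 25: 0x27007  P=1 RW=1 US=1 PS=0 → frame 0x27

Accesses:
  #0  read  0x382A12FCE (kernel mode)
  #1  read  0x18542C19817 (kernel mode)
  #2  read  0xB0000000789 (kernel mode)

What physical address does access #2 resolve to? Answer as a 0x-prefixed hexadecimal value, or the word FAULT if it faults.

Per-access translation:
#0 VA=0x382A12FCE (r,kernel):
  L0 @0x11[0] → 0x12007  P=1,RW=1,US=1,PS=0
  L1 @0x12[14] → 0x16007  P=1,RW=1,US=1,PS=0
  L2 @0x16[21] → 0x1A007  P=1,RW=1,US=1,PS=0
  L3 @0x1A[18] → 0x1C007  P=1,RW=1,US=1,PS=0
  ✓ 0x1CFCE  — 4 lookups
#1 VA=0x18542C19817 (r,kernel):
  L0 @0x11[3] → 0x1F007  P=1,RW=1,US=1,PS=0
  L1 @0x1F[21] → 0x22007  P=1,RW=1,US=1,PS=0
  L2 @0x22[22] → 0x23007  P=1,RW=1,US=1,PS=0
  L3 @0x23[25] → 0x27007  P=1,RW=1,US=1,PS=0
  ✓ 0x27817  — 4 lookups
#2 VA=0xB0000000789 (r,kernel):
  L0 @0x11[22] → 0x9004  P=0,RW=0,US=1,PS=0
  → PAGE_NOT_PRESENT  (1 entries read)

Access #2 PA: FAULT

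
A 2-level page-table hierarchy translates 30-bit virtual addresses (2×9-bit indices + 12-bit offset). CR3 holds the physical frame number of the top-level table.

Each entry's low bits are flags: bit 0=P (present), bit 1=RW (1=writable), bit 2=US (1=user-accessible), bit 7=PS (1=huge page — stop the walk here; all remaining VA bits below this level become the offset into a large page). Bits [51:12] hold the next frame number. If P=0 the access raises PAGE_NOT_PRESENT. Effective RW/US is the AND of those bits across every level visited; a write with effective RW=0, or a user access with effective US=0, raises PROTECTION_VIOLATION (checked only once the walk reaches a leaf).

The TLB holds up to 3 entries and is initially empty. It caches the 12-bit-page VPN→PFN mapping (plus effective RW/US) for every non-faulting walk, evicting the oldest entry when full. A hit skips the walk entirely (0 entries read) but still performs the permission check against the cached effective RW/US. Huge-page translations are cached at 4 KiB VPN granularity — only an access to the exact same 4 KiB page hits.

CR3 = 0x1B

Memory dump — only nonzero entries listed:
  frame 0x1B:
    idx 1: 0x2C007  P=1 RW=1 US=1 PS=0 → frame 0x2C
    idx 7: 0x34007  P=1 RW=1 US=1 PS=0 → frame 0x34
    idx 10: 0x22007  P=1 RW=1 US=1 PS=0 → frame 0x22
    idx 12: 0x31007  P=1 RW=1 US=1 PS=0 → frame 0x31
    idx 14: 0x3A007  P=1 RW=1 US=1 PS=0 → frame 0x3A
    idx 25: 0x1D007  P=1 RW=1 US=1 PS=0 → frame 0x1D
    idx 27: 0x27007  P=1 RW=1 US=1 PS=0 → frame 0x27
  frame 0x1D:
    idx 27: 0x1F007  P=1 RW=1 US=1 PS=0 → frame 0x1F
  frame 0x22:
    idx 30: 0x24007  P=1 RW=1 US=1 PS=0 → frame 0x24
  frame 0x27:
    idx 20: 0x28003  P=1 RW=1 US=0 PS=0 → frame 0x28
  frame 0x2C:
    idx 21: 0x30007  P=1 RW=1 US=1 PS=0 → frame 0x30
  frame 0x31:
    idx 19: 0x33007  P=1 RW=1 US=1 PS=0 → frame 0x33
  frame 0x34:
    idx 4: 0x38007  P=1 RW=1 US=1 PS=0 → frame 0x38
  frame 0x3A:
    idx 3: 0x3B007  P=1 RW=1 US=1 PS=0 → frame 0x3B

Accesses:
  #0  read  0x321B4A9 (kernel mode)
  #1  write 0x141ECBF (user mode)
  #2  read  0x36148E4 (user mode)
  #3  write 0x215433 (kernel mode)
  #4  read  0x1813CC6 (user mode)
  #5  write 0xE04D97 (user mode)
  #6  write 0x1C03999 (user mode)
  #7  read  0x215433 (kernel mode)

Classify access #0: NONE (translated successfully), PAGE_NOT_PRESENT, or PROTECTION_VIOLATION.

Trace:
#0 VA=0x321B4A9 (r,kernel):
  [0] read 0x1B idx=25: raw=0x1D007 flags P=1 W=1 U=1 S=0
  [1] read 0x1D idx=27: raw=0x1F007 flags P=1 W=1 U=1 S=0
  ⇒ phys 0x1F4A9  [2 reads]
#1 VA=0x141ECBF (w,user):
  [0] read 0x1B idx=10: raw=0x22007 flags P=1 W=1 U=1 S=0
  [1] read 0x22 idx=30: raw=0x24007 flags P=1 W=1 U=1 S=0
  ⇒ phys 0x24CBF  [2 reads]
#2 VA=0x36148E4 (r,user):
  [0] read 0x1B idx=27: raw=0x27007 flags P=1 W=1 U=1 S=0
  [1] read 0x27 idx=20: raw=0x28003 flags P=1 W=1 U=0 S=0
  ✗ PROTECTION_VIOLATION  [2 reads]
#3 VA=0x215433 (w,kernel):
  [0] read 0x1B idx=1: raw=0x2C007 flags P=1 W=1 U=1 S=0
  [1] read 0x2C idx=21: raw=0x30007 flags P=1 W=1 U=1 S=0
  ⇒ phys 0x30433  [2 reads]
#4 VA=0x1813CC6 (r,user):
  [0] read 0x1B idx=12: raw=0x31007 flags P=1 W=1 U=1 S=0
  [1] read 0x31 idx=19: raw=0x33007 flags P=1 W=1 U=1 S=0
  ⇒ phys 0x33CC6  [2 reads]
#5 VA=0xE04D97 (w,user):
  [0] read 0x1B idx=7: raw=0x34007 flags P=1 W=1 U=1 S=0
  [1] read 0x34 idx=4: raw=0x38007 flags P=1 W=1 U=1 S=0
  ⇒ phys 0x38D97  [2 reads]
#6 VA=0x1C03999 (w,user):
  [0] read 0x1B idx=14: raw=0x3A007 flags P=1 W=1 U=1 S=0
  [1] read 0x3A idx=3: raw=0x3B007 flags P=1 W=1 U=1 S=0
  ⇒ phys 0x3B999  [2 reads]
#7 VA=0x215433 (r,kernel):
  [0] read 0x1B idx=1: raw=0x2C007 flags P=1 W=1 U=1 S=0
  [1] read 0x2C idx=21: raw=0x30007 flags P=1 W=1 U=1 S=0
  ⇒ phys 0x30433  [2 reads]

Access #0 fault: NONE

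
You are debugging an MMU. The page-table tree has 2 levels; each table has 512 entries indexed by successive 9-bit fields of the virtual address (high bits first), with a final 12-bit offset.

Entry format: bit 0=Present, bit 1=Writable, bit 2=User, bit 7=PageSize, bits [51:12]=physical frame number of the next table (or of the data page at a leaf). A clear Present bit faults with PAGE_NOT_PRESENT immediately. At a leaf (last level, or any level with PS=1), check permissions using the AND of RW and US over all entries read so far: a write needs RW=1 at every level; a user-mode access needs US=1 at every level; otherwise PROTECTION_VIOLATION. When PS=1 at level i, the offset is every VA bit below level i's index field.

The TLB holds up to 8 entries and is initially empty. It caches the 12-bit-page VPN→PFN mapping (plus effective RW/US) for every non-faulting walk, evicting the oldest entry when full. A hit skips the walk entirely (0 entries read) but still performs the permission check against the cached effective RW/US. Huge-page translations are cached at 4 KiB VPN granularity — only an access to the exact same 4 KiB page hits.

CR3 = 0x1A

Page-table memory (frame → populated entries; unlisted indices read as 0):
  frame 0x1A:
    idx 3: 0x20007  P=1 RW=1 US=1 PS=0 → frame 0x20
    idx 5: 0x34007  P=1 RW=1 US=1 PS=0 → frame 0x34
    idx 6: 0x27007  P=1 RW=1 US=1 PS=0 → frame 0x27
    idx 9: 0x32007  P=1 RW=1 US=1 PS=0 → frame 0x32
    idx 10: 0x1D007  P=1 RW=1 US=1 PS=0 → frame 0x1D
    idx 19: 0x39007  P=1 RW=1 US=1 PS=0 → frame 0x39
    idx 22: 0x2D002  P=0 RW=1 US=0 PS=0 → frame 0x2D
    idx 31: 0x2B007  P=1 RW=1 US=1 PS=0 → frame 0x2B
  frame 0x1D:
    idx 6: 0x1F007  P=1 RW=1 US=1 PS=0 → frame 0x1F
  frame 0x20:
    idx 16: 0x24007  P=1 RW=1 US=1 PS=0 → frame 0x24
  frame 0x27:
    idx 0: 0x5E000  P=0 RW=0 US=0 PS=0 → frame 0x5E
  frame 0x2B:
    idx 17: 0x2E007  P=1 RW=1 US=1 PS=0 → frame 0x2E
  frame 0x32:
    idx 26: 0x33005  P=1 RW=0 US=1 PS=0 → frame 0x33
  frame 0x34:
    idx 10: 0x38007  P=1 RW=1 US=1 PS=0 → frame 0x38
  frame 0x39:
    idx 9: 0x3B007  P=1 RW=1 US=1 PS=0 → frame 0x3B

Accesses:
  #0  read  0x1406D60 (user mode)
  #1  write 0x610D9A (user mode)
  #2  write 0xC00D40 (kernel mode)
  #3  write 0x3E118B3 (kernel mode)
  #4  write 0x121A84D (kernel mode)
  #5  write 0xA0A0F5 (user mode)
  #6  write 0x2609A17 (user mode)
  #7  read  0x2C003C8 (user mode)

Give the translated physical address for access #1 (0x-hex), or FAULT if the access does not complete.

Per-access translation:
#0 VA=0x1406D60 (r,user):
  [0] read 0x1A idx=10: raw=0x1D007 flags P=1 W=1 U=1 S=0
  [1] read 0x1D idx=6: raw=0x1F007 flags P=1 W=1 U=1 S=0
  ✓ 0x1FD60  — 2 lookups
#1 VA=0x610D9A (w,user):
  [0] read 0x1A idx=3: raw=0x20007 flags P=1 W=1 U=1 S=0
  [1] read 0x20 idx=16: raw=0x24007 flags P=1 W=1 U=1 S=0
  ✓ 0x24D9A  — 2 lookups
#2 VA=0xC00D40 (w,kernel):
  [0] read 0x1A idx=6: raw=0x27007 flags P=1 W=1 U=1 S=0
  [1] read 0x27 idx=0: raw=0x5E000 flags P=0 W=0 U=0 S=0
  ⇒ fault: PAGE_NOT_PRESENT  — 2 lookups
#3 VA=0x3E118B3 (w,kernel):
  [0] read 0x1A idx=31: raw=0x2B007 flags P=1 W=1 U=1 S=0
  [1] read 0x2B idx=17: raw=0x2E007 flags P=1 W=1 U=1 S=0
  ✓ 0x2E8B3  — 2 lookups
#4 VA=0x121A84D (w,kernel):
  [0] read 0x1A idx=9: raw=0x32007 flags P=1 W=1 U=1 S=0
  [1] read 0x32 idx=26: raw=0x33005 flags P=1 W=0 U=1 S=0
  ⇒ fault: PROTECTION_VIOLATION  — 2 lookups
#5 VA=0xA0A0F5 (w,user):
  [0] read 0x1A idx=5: raw=0x34007 flags P=1 W=1 U=1 S=0
  [1] read 0x34 idx=10: raw=0x38007 flags P=1 W=1 U=1 S=0
  ✓ 0x380F5  — 2 lookups
#6 VA=0x2609A17 (w,user):
  [0] read 0x1A idx=19: raw=0x39007 flags P=1 W=1 U=1 S=0
  [1] read 0x39 idx=9: raw=0x3B007 flags P=1 W=1 U=1 S=0
  ✓ 0x3BA17  — 2 lookups
#7 VA=0x2C003C8 (r,user):
  [0] read 0x1A idx=22: raw=0x2D002 flags P=0 W=1 U=0 S=0
  ⇒ fault: PAGE_NOT_PRESENT  — 1 lookups

Access #1 PA: 0x24D9A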